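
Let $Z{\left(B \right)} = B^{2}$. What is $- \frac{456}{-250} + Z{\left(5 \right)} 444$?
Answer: $\frac{1387728}{125} \approx 11102.0$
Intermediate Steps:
$- \frac{456}{-250} + Z{\left(5 \right)} 444 = - \frac{456}{-250} + 5^{2} \cdot 444 = \left(-456\right) \left(- \frac{1}{250}\right) + 25 \cdot 444 = \frac{228}{125} + 11100 = \frac{1387728}{125}$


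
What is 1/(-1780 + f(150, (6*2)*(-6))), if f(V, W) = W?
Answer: -1/1852 ≈ -0.00053996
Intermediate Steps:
1/(-1780 + f(150, (6*2)*(-6))) = 1/(-1780 + (6*2)*(-6)) = 1/(-1780 + 12*(-6)) = 1/(-1780 - 72) = 1/(-1852) = -1/1852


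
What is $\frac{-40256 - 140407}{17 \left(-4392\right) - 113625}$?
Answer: $\frac{60221}{62763} \approx 0.9595$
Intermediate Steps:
$\frac{-40256 - 140407}{17 \left(-4392\right) - 113625} = - \frac{180663}{-74664 - 113625} = - \frac{180663}{-188289} = \left(-180663\right) \left(- \frac{1}{188289}\right) = \frac{60221}{62763}$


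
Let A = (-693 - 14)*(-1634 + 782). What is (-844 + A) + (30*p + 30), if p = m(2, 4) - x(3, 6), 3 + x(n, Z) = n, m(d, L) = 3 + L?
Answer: 601760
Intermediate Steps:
x(n, Z) = -3 + n
p = 7 (p = (3 + 4) - (-3 + 3) = 7 - 1*0 = 7 + 0 = 7)
A = 602364 (A = -707*(-852) = 602364)
(-844 + A) + (30*p + 30) = (-844 + 602364) + (30*7 + 30) = 601520 + (210 + 30) = 601520 + 240 = 601760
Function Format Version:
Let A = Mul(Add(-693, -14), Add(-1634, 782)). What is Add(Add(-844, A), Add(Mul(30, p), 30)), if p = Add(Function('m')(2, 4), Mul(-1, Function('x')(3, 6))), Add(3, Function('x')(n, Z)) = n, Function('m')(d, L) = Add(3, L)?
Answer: 601760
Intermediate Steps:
Function('x')(n, Z) = Add(-3, n)
p = 7 (p = Add(Add(3, 4), Mul(-1, Add(-3, 3))) = Add(7, Mul(-1, 0)) = Add(7, 0) = 7)
A = 602364 (A = Mul(-707, -852) = 602364)
Add(Add(-844, A), Add(Mul(30, p), 30)) = Add(Add(-844, 602364), Add(Mul(30, 7), 30)) = Add(601520, Add(210, 30)) = Add(601520, 240) = 601760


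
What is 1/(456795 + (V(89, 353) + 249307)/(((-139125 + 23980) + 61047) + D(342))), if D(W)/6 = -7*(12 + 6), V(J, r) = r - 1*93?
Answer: 54854/25056783363 ≈ 2.1892e-6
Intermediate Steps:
V(J, r) = -93 + r (V(J, r) = r - 93 = -93 + r)
D(W) = -756 (D(W) = 6*(-7*(12 + 6)) = 6*(-7*18) = 6*(-126) = -756)
1/(456795 + (V(89, 353) + 249307)/(((-139125 + 23980) + 61047) + D(342))) = 1/(456795 + ((-93 + 353) + 249307)/(((-139125 + 23980) + 61047) - 756)) = 1/(456795 + (260 + 249307)/((-115145 + 61047) - 756)) = 1/(456795 + 249567/(-54098 - 756)) = 1/(456795 + 249567/(-54854)) = 1/(456795 + 249567*(-1/54854)) = 1/(456795 - 249567/54854) = 1/(25056783363/54854) = 54854/25056783363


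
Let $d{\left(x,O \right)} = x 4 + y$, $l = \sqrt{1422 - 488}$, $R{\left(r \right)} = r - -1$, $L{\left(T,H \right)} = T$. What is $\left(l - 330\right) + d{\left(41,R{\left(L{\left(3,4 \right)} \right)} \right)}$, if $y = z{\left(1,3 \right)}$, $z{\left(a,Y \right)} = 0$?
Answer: $-166 + \sqrt{934} \approx -135.44$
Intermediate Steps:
$R{\left(r \right)} = 1 + r$ ($R{\left(r \right)} = r + 1 = 1 + r$)
$y = 0$
$l = \sqrt{934} \approx 30.561$
$d{\left(x,O \right)} = 4 x$ ($d{\left(x,O \right)} = x 4 + 0 = 4 x + 0 = 4 x$)
$\left(l - 330\right) + d{\left(41,R{\left(L{\left(3,4 \right)} \right)} \right)} = \left(\sqrt{934} - 330\right) + 4 \cdot 41 = \left(-330 + \sqrt{934}\right) + 164 = -166 + \sqrt{934}$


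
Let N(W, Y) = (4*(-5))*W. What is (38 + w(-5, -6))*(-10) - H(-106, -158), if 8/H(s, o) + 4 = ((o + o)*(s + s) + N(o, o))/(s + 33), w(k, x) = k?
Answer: -5811484/17611 ≈ -329.99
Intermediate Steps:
N(W, Y) = -20*W
H(s, o) = 8/(-4 + (-20*o + 4*o*s)/(33 + s)) (H(s, o) = 8/(-4 + ((o + o)*(s + s) - 20*o)/(s + 33)) = 8/(-4 + ((2*o)*(2*s) - 20*o)/(33 + s)) = 8/(-4 + (4*o*s - 20*o)/(33 + s)) = 8/(-4 + (-20*o + 4*o*s)/(33 + s)))
(38 + w(-5, -6))*(-10) - H(-106, -158) = (38 - 5)*(-10) - 2*(33 - 106)/(-33 - 1*(-106) - 5*(-158) - 158*(-106)) = 33*(-10) - 2*(-73)/(-33 + 106 + 790 + 16748) = -330 - 2*(-73)/17611 = -330 - 1*(-146/17611) = -330 + 146/17611 = -5811484/17611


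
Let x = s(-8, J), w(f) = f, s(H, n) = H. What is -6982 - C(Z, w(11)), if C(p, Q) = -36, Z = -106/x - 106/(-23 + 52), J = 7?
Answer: -6946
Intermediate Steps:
x = -8
Z = 1113/116 (Z = -106/(-8) - 106/(-23 + 52) = -106*(-⅛) - 106/29 = 53/4 - 106*1/29 = 53/4 - 106/29 = 1113/116 ≈ 9.5948)
-6982 - C(Z, w(11)) = -6982 - 1*(-36) = -6982 + 36 = -6946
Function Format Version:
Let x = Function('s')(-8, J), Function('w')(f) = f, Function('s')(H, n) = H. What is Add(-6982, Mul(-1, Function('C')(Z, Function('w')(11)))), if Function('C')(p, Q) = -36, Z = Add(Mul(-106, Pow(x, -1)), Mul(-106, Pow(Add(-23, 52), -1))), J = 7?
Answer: -6946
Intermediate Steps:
x = -8
Z = Rational(1113, 116) (Z = Add(Mul(-106, Pow(-8, -1)), Mul(-106, Pow(Add(-23, 52), -1))) = Add(Mul(-106, Rational(-1, 8)), Mul(-106, Pow(29, -1))) = Add(Rational(53, 4), Mul(-106, Rational(1, 29))) = Add(Rational(53, 4), Rational(-106, 29)) = Rational(1113, 116) ≈ 9.5948)
Add(-6982, Mul(-1, Function('C')(Z, Function('w')(11)))) = Add(-6982, Mul(-1, -36)) = Add(-6982, 36) = -6946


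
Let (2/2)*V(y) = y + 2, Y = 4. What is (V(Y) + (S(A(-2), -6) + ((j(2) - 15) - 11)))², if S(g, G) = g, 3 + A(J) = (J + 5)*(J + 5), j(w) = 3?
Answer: 121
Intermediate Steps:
A(J) = -3 + (5 + J)² (A(J) = -3 + (J + 5)*(J + 5) = -3 + (5 + J)*(5 + J) = -3 + (5 + J)²)
V(y) = 2 + y (V(y) = y + 2 = 2 + y)
(V(Y) + (S(A(-2), -6) + ((j(2) - 15) - 11)))² = ((2 + 4) + ((-3 + (5 - 2)²) + ((3 - 15) - 11)))² = (6 + ((-3 + 3²) + (-12 - 11)))² = (6 + ((-3 + 9) - 23))² = (6 + (6 - 23))² = (6 - 17)² = (-11)² = 121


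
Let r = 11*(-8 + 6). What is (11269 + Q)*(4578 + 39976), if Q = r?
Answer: 501098838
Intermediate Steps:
r = -22 (r = 11*(-2) = -22)
Q = -22
(11269 + Q)*(4578 + 39976) = (11269 - 22)*(4578 + 39976) = 11247*44554 = 501098838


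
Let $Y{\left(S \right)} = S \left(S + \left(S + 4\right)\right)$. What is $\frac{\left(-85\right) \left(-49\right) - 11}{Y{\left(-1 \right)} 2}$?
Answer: $- \frac{2077}{2} \approx -1038.5$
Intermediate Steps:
$Y{\left(S \right)} = S \left(4 + 2 S\right)$ ($Y{\left(S \right)} = S \left(S + \left(4 + S\right)\right) = S \left(4 + 2 S\right)$)
$\frac{\left(-85\right) \left(-49\right) - 11}{Y{\left(-1 \right)} 2} = \frac{\left(-85\right) \left(-49\right) - 11}{2 \left(-1\right) \left(2 - 1\right) 2} = \frac{4165 - 11}{2 \left(-1\right) 1 \cdot 2} = \frac{4154}{\left(-2\right) 2} = \frac{4154}{-4} = 4154 \left(- \frac{1}{4}\right) = - \frac{2077}{2}$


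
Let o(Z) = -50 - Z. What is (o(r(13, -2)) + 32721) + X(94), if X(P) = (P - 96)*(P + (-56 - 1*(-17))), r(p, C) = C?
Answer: 32563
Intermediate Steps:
X(P) = (-96 + P)*(-39 + P) (X(P) = (-96 + P)*(P + (-56 + 17)) = (-96 + P)*(P - 39) = (-96 + P)*(-39 + P))
(o(r(13, -2)) + 32721) + X(94) = ((-50 - 1*(-2)) + 32721) + (3744 + 94² - 135*94) = ((-50 + 2) + 32721) + (3744 + 8836 - 12690) = (-48 + 32721) - 110 = 32673 - 110 = 32563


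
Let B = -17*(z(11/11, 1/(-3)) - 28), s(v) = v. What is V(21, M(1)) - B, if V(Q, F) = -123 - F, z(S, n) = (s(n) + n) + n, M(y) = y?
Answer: -617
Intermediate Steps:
z(S, n) = 3*n (z(S, n) = (n + n) + n = 2*n + n = 3*n)
B = 493 (B = -17*(3/(-3) - 28) = -17*(3*(-⅓) - 28) = -17*(-1 - 28) = -17*(-29) = 493)
V(21, M(1)) - B = (-123 - 1*1) - 1*493 = (-123 - 1) - 493 = -124 - 493 = -617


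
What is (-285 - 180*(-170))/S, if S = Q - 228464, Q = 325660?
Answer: 645/2068 ≈ 0.31190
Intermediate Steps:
S = 97196 (S = 325660 - 228464 = 97196)
(-285 - 180*(-170))/S = (-285 - 180*(-170))/97196 = (-285 + 30600)*(1/97196) = 30315*(1/97196) = 645/2068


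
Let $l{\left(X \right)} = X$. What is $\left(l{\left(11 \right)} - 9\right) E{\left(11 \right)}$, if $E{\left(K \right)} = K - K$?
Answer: $0$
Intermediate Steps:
$E{\left(K \right)} = 0$
$\left(l{\left(11 \right)} - 9\right) E{\left(11 \right)} = \left(11 - 9\right) 0 = 2 \cdot 0 = 0$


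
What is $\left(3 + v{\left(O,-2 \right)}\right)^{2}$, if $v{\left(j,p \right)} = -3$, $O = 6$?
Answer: $0$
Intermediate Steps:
$\left(3 + v{\left(O,-2 \right)}\right)^{2} = \left(3 - 3\right)^{2} = 0^{2} = 0$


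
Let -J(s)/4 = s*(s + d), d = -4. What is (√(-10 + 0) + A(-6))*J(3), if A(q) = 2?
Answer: 24 + 12*I*√10 ≈ 24.0 + 37.947*I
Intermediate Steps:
J(s) = -4*s*(-4 + s) (J(s) = -4*s*(s - 4) = -4*s*(-4 + s))
(√(-10 + 0) + A(-6))*J(3) = (√(-10 + 0) + 2)*(4*3*(4 - 1*3)) = (√(-10) + 2)*(4*3*(4 - 3)) = (I*√10 + 2)*(4*3*1) = (2 + I*√10)*12 = 24 + 12*I*√10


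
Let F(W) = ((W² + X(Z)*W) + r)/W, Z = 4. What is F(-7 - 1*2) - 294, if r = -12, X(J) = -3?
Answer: -914/3 ≈ -304.67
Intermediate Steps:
F(W) = (-12 + W² - 3*W)/W (F(W) = ((W² - 3*W) - 12)/W = (-12 + W² - 3*W)/W)
F(-7 - 1*2) - 294 = (-3 + (-7 - 1*2) - 12/(-7 - 1*2)) - 294 = (-3 + (-7 - 2) - 12/(-7 - 2)) - 294 = (-3 - 9 - 12/(-9)) - 294 = (-3 - 9 - 12*(-⅑)) - 294 = (-3 - 9 + 4/3) - 294 = -32/3 - 294 = -914/3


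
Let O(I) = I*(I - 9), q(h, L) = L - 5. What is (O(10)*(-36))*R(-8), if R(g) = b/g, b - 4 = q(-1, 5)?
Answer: 180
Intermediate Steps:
q(h, L) = -5 + L
b = 4 (b = 4 + (-5 + 5) = 4 + 0 = 4)
O(I) = I*(-9 + I)
R(g) = 4/g
(O(10)*(-36))*R(-8) = ((10*(-9 + 10))*(-36))*(4/(-8)) = ((10*1)*(-36))*(4*(-⅛)) = (10*(-36))*(-½) = -360*(-½) = 180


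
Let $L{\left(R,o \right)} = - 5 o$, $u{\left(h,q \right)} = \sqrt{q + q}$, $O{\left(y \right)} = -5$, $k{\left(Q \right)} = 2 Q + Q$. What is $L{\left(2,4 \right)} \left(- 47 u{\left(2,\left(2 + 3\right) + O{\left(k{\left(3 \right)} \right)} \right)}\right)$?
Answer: $0$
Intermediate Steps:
$k{\left(Q \right)} = 3 Q$
$u{\left(h,q \right)} = \sqrt{2} \sqrt{q}$ ($u{\left(h,q \right)} = \sqrt{2 q} = \sqrt{2} \sqrt{q}$)
$L{\left(2,4 \right)} \left(- 47 u{\left(2,\left(2 + 3\right) + O{\left(k{\left(3 \right)} \right)} \right)}\right) = \left(-5\right) 4 \left(- 47 \sqrt{2} \sqrt{\left(2 + 3\right) - 5}\right) = - 20 \left(- 47 \sqrt{2} \sqrt{5 - 5}\right) = - 20 \left(- 47 \sqrt{2} \sqrt{0}\right) = - 20 \left(- 47 \sqrt{2} \cdot 0\right) = - 20 \left(\left(-47\right) 0\right) = \left(-20\right) 0 = 0$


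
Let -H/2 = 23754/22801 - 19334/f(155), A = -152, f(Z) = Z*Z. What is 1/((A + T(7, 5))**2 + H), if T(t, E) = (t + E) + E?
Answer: 547794025/9983286394993 ≈ 5.4871e-5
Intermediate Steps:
f(Z) = Z**2
T(t, E) = t + 2*E (T(t, E) = (E + t) + E = t + 2*E)
H = -259710632/547794025 (H = -2*(23754/22801 - 19334/(155**2)) = -2*(23754*(1/22801) - 19334/24025) = -2*(23754/22801 - 19334*1/24025) = -2*(23754/22801 - 19334/24025) = -2*129855316/547794025 = -259710632/547794025 ≈ -0.47410)
1/((A + T(7, 5))**2 + H) = 1/((-152 + (7 + 2*5))**2 - 259710632/547794025) = 1/((-152 + (7 + 10))**2 - 259710632/547794025) = 1/((-152 + 17)**2 - 259710632/547794025) = 1/((-135)**2 - 259710632/547794025) = 1/(18225 - 259710632/547794025) = 1/(9983286394993/547794025) = 547794025/9983286394993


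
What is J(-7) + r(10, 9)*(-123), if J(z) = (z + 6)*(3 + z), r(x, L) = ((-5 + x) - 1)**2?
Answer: -1964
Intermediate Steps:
r(x, L) = (-6 + x)**2
J(z) = (3 + z)*(6 + z) (J(z) = (6 + z)*(3 + z) = (3 + z)*(6 + z))
J(-7) + r(10, 9)*(-123) = (18 + (-7)**2 + 9*(-7)) + (-6 + 10)**2*(-123) = (18 + 49 - 63) + 4**2*(-123) = 4 + 16*(-123) = 4 - 1968 = -1964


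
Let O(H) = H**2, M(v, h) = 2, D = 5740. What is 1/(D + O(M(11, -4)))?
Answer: 1/5744 ≈ 0.00017409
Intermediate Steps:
1/(D + O(M(11, -4))) = 1/(5740 + 2**2) = 1/(5740 + 4) = 1/5744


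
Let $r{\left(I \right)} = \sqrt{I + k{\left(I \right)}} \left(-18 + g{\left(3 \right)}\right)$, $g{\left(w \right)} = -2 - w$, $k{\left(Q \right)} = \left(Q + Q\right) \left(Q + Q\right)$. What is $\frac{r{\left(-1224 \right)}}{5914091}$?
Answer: $- \frac{138 \sqrt{166430}}{5914091} \approx -0.0095193$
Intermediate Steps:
$k{\left(Q \right)} = 4 Q^{2}$ ($k{\left(Q \right)} = 2 Q 2 Q = 4 Q^{2}$)
$r{\left(I \right)} = - 23 \sqrt{I + 4 I^{2}}$ ($r{\left(I \right)} = \sqrt{I + 4 I^{2}} \left(-18 - 5\right) = \sqrt{I + 4 I^{2}} \left(-23\right) = - 23 \sqrt{I + 4 I^{2}}$)
$\frac{r{\left(-1224 \right)}}{5914091} = \frac{\left(-23\right) \sqrt{- 1224 \left(1 + 4 \left(-1224\right)\right)}}{5914091} = - 23 \sqrt{- 1224 \left(1 - 4896\right)} \frac{1}{5914091} = - 23 \sqrt{\left(-1224\right) \left(-4895\right)} \frac{1}{5914091} = - 23 \sqrt{5991480} \cdot \frac{1}{5914091} = - 23 \cdot 6 \sqrt{166430} \cdot \frac{1}{5914091} = - 138 \sqrt{166430} \cdot \frac{1}{5914091} = - \frac{138 \sqrt{166430}}{5914091}$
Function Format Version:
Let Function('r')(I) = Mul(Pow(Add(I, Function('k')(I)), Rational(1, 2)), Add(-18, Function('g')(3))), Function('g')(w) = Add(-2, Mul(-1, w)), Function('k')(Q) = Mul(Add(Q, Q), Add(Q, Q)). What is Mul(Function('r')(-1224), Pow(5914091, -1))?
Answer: Mul(Rational(-138, 5914091), Pow(166430, Rational(1, 2))) ≈ -0.0095193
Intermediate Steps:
Function('k')(Q) = Mul(4, Pow(Q, 2)) (Function('k')(Q) = Mul(Mul(2, Q), Mul(2, Q)) = Mul(4, Pow(Q, 2)))
Function('r')(I) = Mul(-23, Pow(Add(I, Mul(4, Pow(I, 2))), Rational(1, 2))) (Function('r')(I) = Mul(Pow(Add(I, Mul(4, Pow(I, 2))), Rational(1, 2)), Add(-18, Add(-2, Mul(-1, 3)))) = Mul(Pow(Add(I, Mul(4, Pow(I, 2))), Rational(1, 2)), Add(-18, Add(-2, -3))) = Mul(Pow(Add(I, Mul(4, Pow(I, 2))), Rational(1, 2)), Add(-18, -5)) = Mul(Pow(Add(I, Mul(4, Pow(I, 2))), Rational(1, 2)), -23) = Mul(-23, Pow(Add(I, Mul(4, Pow(I, 2))), Rational(1, 2))))
Mul(Function('r')(-1224), Pow(5914091, -1)) = Mul(Mul(-23, Pow(Mul(-1224, Add(1, Mul(4, -1224))), Rational(1, 2))), Pow(5914091, -1)) = Mul(Mul(-23, Pow(Mul(-1224, Add(1, -4896)), Rational(1, 2))), Rational(1, 5914091)) = Mul(Mul(-23, Pow(Mul(-1224, -4895), Rational(1, 2))), Rational(1, 5914091)) = Mul(Mul(-23, Pow(5991480, Rational(1, 2))), Rational(1, 5914091)) = Mul(Mul(-23, Mul(6, Pow(166430, Rational(1, 2)))), Rational(1, 5914091)) = Mul(Mul(-138, Pow(166430, Rational(1, 2))), Rational(1, 5914091)) = Mul(Rational(-138, 5914091), Pow(166430, Rational(1, 2)))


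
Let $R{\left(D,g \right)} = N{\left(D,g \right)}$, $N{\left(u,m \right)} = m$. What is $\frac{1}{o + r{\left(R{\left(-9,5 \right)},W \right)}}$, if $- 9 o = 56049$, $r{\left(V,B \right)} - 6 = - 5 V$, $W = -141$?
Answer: $- \frac{3}{18740} \approx -0.00016009$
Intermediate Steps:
$R{\left(D,g \right)} = g$
$r{\left(V,B \right)} = 6 - 5 V$
$o = - \frac{18683}{3}$ ($o = \left(- \frac{1}{9}\right) 56049 = - \frac{18683}{3} \approx -6227.7$)
$\frac{1}{o + r{\left(R{\left(-9,5 \right)},W \right)}} = \frac{1}{- \frac{18683}{3} + \left(6 - 25\right)} = \frac{1}{- \frac{18683}{3} - 19} = \frac{1}{- \frac{18740}{3}} = - \frac{3}{18740}$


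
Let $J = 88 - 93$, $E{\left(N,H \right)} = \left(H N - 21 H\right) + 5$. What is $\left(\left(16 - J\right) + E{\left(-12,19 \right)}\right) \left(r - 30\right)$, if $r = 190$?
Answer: $-96160$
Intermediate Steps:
$E{\left(N,H \right)} = 5 - 21 H + H N$ ($E{\left(N,H \right)} = \left(- 21 H + H N\right) + 5 = 5 - 21 H + H N$)
$J = -5$
$\left(\left(16 - J\right) + E{\left(-12,19 \right)}\right) \left(r - 30\right) = \left(\left(16 - -5\right) + \left(5 - 399 + 19 \left(-12\right)\right)\right) \left(190 - 30\right) = \left(\left(16 + 5\right) - 622\right) 160 = \left(21 - 622\right) 160 = \left(-601\right) 160 = -96160$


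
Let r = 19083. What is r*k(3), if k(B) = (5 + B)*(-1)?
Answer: -152664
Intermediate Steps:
k(B) = -5 - B
r*k(3) = 19083*(-5 - 1*3) = 19083*(-5 - 3) = 19083*(-8) = -152664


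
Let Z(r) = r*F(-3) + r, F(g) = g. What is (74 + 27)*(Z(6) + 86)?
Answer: 7474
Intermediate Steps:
Z(r) = -2*r (Z(r) = r*(-3) + r = -3*r + r = -2*r)
(74 + 27)*(Z(6) + 86) = (74 + 27)*(-2*6 + 86) = 101*(-12 + 86) = 101*74 = 7474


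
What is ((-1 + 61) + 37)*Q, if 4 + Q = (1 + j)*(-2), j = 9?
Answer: -2328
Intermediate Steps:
Q = -24 (Q = -4 + (1 + 9)*(-2) = -4 + 10*(-2) = -4 - 20 = -24)
((-1 + 61) + 37)*Q = ((-1 + 61) + 37)*(-24) = (60 + 37)*(-24) = 97*(-24) = -2328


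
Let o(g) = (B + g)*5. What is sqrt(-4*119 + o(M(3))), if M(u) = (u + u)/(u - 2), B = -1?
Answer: I*sqrt(451) ≈ 21.237*I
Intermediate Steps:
M(u) = 2*u/(-2 + u) (M(u) = (2*u)/(-2 + u) = 2*u/(-2 + u))
o(g) = -5 + 5*g (o(g) = (-1 + g)*5 = -5 + 5*g)
sqrt(-4*119 + o(M(3))) = sqrt(-4*119 + (-5 + 5*(2*3/(-2 + 3)))) = sqrt(-476 + (-5 + 5*(2*3/1))) = sqrt(-476 + (-5 + 5*(2*3*1))) = sqrt(-476 + (-5 + 5*6)) = sqrt(-476 + (-5 + 30)) = sqrt(-476 + 25) = sqrt(-451) = I*sqrt(451)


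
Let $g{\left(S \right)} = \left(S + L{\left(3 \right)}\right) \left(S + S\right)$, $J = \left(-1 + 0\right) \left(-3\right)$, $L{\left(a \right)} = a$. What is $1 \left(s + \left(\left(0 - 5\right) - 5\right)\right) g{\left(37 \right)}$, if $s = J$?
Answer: $-20720$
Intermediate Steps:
$J = 3$ ($J = \left(-1\right) \left(-3\right) = 3$)
$g{\left(S \right)} = 2 S \left(3 + S\right)$ ($g{\left(S \right)} = \left(S + 3\right) \left(S + S\right) = \left(3 + S\right) 2 S = 2 S \left(3 + S\right)$)
$s = 3$
$1 \left(s + \left(\left(0 - 5\right) - 5\right)\right) g{\left(37 \right)} = 1 \left(3 + \left(\left(0 - 5\right) - 5\right)\right) 2 \cdot 37 \left(3 + 37\right) = 1 \left(3 - 10\right) 2 \cdot 37 \cdot 40 = 1 \left(3 - 10\right) 2960 = 1 \left(-7\right) 2960 = \left(-7\right) 2960 = -20720$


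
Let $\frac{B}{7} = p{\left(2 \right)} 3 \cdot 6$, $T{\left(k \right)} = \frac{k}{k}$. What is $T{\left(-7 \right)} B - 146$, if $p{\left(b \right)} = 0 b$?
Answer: $-146$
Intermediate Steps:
$p{\left(b \right)} = 0$
$T{\left(k \right)} = 1$
$B = 0$ ($B = 7 \cdot 0 \cdot 3 \cdot 6 = 7 \cdot 0 \cdot 6 = 7 \cdot 0 = 0$)
$T{\left(-7 \right)} B - 146 = 1 \cdot 0 - 146 = 0 - 146 = -146$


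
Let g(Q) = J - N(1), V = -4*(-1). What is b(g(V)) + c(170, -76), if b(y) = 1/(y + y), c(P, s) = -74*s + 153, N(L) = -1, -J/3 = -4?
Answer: 150203/26 ≈ 5777.0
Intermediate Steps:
J = 12 (J = -3*(-4) = 12)
c(P, s) = 153 - 74*s
V = 4
g(Q) = 13 (g(Q) = 12 - 1*(-1) = 12 + 1 = 13)
b(y) = 1/(2*y)
b(g(V)) + c(170, -76) = (½)/13 + (153 - 74*(-76)) = (½)*(1/13) + (153 + 5624) = 1/26 + 5777 = 150203/26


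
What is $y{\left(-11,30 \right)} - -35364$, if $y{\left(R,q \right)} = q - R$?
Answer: $35405$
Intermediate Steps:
$y{\left(-11,30 \right)} - -35364 = \left(30 - -11\right) - -35364 = \left(30 + 11\right) + 35364 = 41 + 35364 = 35405$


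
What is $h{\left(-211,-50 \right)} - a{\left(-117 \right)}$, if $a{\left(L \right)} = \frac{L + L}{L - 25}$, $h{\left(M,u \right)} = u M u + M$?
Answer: $- \frac{37467598}{71} \approx -5.2771 \cdot 10^{5}$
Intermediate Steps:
$h{\left(M,u \right)} = M + M u^{2}$ ($h{\left(M,u \right)} = M u u + M = M u^{2} + M = M + M u^{2}$)
$a{\left(L \right)} = \frac{2 L}{-25 + L}$
$h{\left(-211,-50 \right)} - a{\left(-117 \right)} = - 211 \left(1 + \left(-50\right)^{2}\right) - 2 \left(-117\right) \frac{1}{-25 - 117} = - 211 \left(1 + 2500\right) - 2 \left(-117\right) \frac{1}{-142} = \left(-211\right) 2501 - 2 \left(-117\right) \left(- \frac{1}{142}\right) = -527711 - \frac{117}{71} = - \frac{37467598}{71}$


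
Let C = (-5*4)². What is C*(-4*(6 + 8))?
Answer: -22400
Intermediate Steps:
C = 400 (C = (-20)² = 400)
C*(-4*(6 + 8)) = 400*(-4*(6 + 8)) = 400*(-4*14) = 400*(-56) = -22400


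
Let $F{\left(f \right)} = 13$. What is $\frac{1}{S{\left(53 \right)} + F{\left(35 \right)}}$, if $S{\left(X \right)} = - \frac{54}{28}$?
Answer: $\frac{14}{155} \approx 0.090323$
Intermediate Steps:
$S{\left(X \right)} = - \frac{27}{14}$ ($S{\left(X \right)} = \left(-54\right) \frac{1}{28} = - \frac{27}{14}$)
$\frac{1}{S{\left(53 \right)} + F{\left(35 \right)}} = \frac{1}{- \frac{27}{14} + 13} = \frac{1}{\frac{155}{14}} = \frac{14}{155}$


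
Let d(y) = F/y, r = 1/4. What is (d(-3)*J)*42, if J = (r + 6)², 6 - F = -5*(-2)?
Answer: 4375/2 ≈ 2187.5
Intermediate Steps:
r = ¼ ≈ 0.25000
F = -4 (F = 6 - (-5)*(-2) = 6 - 1*10 = 6 - 10 = -4)
J = 625/16 (J = (¼ + 6)² = (25/4)² = 625/16 ≈ 39.063)
d(y) = -4/y
(d(-3)*J)*42 = (-4/(-3)*(625/16))*42 = (-4*(-⅓)*(625/16))*42 = ((4/3)*(625/16))*42 = (625/12)*42 = 4375/2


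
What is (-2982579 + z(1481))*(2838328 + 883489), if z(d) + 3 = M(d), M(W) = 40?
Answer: -11100475518814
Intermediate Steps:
z(d) = 37 (z(d) = -3 + 40 = 37)
(-2982579 + z(1481))*(2838328 + 883489) = (-2982579 + 37)*(2838328 + 883489) = -2982542*3721817 = -11100475518814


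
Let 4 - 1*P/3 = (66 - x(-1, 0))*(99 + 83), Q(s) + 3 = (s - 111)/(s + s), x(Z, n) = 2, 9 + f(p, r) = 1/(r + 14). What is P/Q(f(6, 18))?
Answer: -20050968/2117 ≈ -9471.4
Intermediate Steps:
f(p, r) = -9 + 1/(14 + r) (f(p, r) = -9 + 1/(r + 14) = -9 + 1/(14 + r))
Q(s) = -3 + (-111 + s)/(2*s) (Q(s) = -3 + (s - 111)/(s + s) = -3 + (-111 + s)/((2*s)) = -3 + (-111 + s)*(1/(2*s)) = -3 + (-111 + s)/(2*s))
P = -34932 (P = 12 - 3*(66 - 1*2)*(99 + 83) = 12 - 3*(66 - 2)*182 = 12 - 192*182 = 12 - 3*11648 = 12 - 34944 = -34932)
P/Q(f(6, 18)) = -34932*2*(-125 - 9*18)/((-111 - 5*(-125 - 9*18)/(14 + 18))*(14 + 18)) = -34932*(-125 - 162)/(16*(-111 - 5*(-125 - 162)/32)) = -34932*(-287/(16*(-111 - 5*(-287)/32))) = -34932*(-287/(16*(-111 - 5*(-287/32)))) = -34932*(-287/(16*(-111 + 1435/32))) = -34932/((1/2)*(-32/287)*(-2117/32)) = -34932/2117/574 = -34932*574/2117 = -20050968/2117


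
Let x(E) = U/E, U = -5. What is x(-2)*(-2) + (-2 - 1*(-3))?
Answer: -4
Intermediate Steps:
x(E) = -5/E
x(-2)*(-2) + (-2 - 1*(-3)) = -5/(-2)*(-2) + (-2 - 1*(-3)) = -5*(-½)*(-2) + (-2 + 3) = (5/2)*(-2) + 1 = -5 + 1 = -4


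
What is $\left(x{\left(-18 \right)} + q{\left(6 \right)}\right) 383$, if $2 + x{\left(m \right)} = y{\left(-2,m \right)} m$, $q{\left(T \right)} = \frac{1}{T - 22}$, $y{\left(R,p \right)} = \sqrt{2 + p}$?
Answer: $- \frac{12639}{16} - 27576 i \approx -789.94 - 27576.0 i$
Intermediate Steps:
$q{\left(T \right)} = \frac{1}{-22 + T}$
$x{\left(m \right)} = -2 + m \sqrt{2 + m}$ ($x{\left(m \right)} = -2 + \sqrt{2 + m} m = -2 + m \sqrt{2 + m}$)
$\left(x{\left(-18 \right)} + q{\left(6 \right)}\right) 383 = \left(\left(-2 - 18 \sqrt{2 - 18}\right) + \frac{1}{-22 + 6}\right) 383 = \left(\left(-2 - 18 \sqrt{-16}\right) + \frac{1}{-16}\right) 383 = \left(\left(-2 - 18 \cdot 4 i\right) - \frac{1}{16}\right) 383 = \left(\left(-2 - 72 i\right) - \frac{1}{16}\right) 383 = \left(- \frac{33}{16} - 72 i\right) 383 = - \frac{12639}{16} - 27576 i$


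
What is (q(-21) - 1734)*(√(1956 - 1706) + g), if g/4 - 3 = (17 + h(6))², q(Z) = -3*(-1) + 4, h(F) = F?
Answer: -3675056 - 8635*√10 ≈ -3.7024e+6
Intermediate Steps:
q(Z) = 7 (q(Z) = 3 + 4 = 7)
g = 2128 (g = 12 + 4*(17 + 6)² = 12 + 4*23² = 12 + 4*529 = 12 + 2116 = 2128)
(q(-21) - 1734)*(√(1956 - 1706) + g) = (7 - 1734)*(√(1956 - 1706) + 2128) = -1727*(√250 + 2128) = -1727*(5*√10 + 2128) = -1727*(2128 + 5*√10) = -3675056 - 8635*√10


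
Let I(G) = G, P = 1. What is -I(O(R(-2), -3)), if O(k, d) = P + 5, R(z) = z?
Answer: -6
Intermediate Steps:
O(k, d) = 6 (O(k, d) = 1 + 5 = 6)
-I(O(R(-2), -3)) = -1*6 = -6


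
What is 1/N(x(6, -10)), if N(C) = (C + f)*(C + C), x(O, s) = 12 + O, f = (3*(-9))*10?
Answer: -1/9072 ≈ -0.00011023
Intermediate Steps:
f = -270 (f = -27*10 = -270)
N(C) = 2*C*(-270 + C) (N(C) = (C - 270)*(C + C) = (-270 + C)*(2*C) = 2*C*(-270 + C))
1/N(x(6, -10)) = 1/(2*(12 + 6)*(-270 + (12 + 6))) = 1/(2*18*(-270 + 18)) = 1/(2*18*(-252)) = 1/(-9072) = -1/9072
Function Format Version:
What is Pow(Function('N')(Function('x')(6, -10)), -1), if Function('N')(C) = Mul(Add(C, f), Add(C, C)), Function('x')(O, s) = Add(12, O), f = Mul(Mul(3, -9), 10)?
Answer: Rational(-1, 9072) ≈ -0.00011023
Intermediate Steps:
f = -270 (f = Mul(-27, 10) = -270)
Function('N')(C) = Mul(2, C, Add(-270, C)) (Function('N')(C) = Mul(Add(C, -270), Add(C, C)) = Mul(Add(-270, C), Mul(2, C)) = Mul(2, C, Add(-270, C)))
Pow(Function('N')(Function('x')(6, -10)), -1) = Pow(Mul(2, Add(12, 6), Add(-270, Add(12, 6))), -1) = Pow(Mul(2, 18, Add(-270, 18)), -1) = Pow(Mul(2, 18, -252), -1) = Pow(-9072, -1) = Rational(-1, 9072)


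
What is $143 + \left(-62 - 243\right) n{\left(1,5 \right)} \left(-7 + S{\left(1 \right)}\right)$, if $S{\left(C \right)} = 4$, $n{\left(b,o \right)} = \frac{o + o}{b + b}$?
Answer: $4718$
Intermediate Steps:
$n{\left(b,o \right)} = \frac{o}{b}$ ($n{\left(b,o \right)} = \frac{2 o}{2 b} = 2 o \frac{1}{2 b} = \frac{o}{b}$)
$143 + \left(-62 - 243\right) n{\left(1,5 \right)} \left(-7 + S{\left(1 \right)}\right) = 143 + \left(-62 - 243\right) \frac{5}{1} \left(-7 + 4\right) = 143 + \left(-62 - 243\right) 5 \cdot 1 \left(-3\right) = 143 - 305 \cdot 5 \left(-3\right) = 143 - -4575 = 143 + 4575 = 4718$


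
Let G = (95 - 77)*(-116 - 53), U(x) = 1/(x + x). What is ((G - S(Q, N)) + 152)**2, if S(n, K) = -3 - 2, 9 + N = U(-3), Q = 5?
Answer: 8323225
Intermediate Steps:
U(x) = 1/(2*x)
N = -55/6 (N = -9 + (1/2)/(-3) = -9 + (1/2)*(-1/3) = -9 - 1/6 = -55/6 ≈ -9.1667)
G = -3042 (G = 18*(-169) = -3042)
S(n, K) = -5
((G - S(Q, N)) + 152)**2 = ((-3042 - 1*(-5)) + 152)**2 = ((-3042 + 5) + 152)**2 = (-3037 + 152)**2 = (-2885)**2 = 8323225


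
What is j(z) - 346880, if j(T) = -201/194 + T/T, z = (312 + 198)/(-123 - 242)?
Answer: -67294727/194 ≈ -3.4688e+5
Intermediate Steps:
z = -102/73 (z = 510/(-365) = 510*(-1/365) = -102/73 ≈ -1.3973)
j(T) = -7/194 (j(T) = -201*1/194 + 1 = -201/194 + 1 = -7/194)
j(z) - 346880 = -7/194 - 346880 = -67294727/194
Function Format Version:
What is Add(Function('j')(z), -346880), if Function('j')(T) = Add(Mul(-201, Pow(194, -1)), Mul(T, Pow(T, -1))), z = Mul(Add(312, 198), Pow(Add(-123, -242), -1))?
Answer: Rational(-67294727, 194) ≈ -3.4688e+5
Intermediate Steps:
z = Rational(-102, 73) (z = Mul(510, Pow(-365, -1)) = Mul(510, Rational(-1, 365)) = Rational(-102, 73) ≈ -1.3973)
Function('j')(T) = Rational(-7, 194) (Function('j')(T) = Add(Mul(-201, Rational(1, 194)), 1) = Add(Rational(-201, 194), 1) = Rational(-7, 194))
Add(Function('j')(z), -346880) = Add(Rational(-7, 194), -346880) = Rational(-67294727, 194)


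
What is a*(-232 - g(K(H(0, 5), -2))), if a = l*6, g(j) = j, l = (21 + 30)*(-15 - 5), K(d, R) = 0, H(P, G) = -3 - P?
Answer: 1419840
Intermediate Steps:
l = -1020 (l = 51*(-20) = -1020)
a = -6120 (a = -1020*6 = -6120)
a*(-232 - g(K(H(0, 5), -2))) = -6120*(-232 - 1*0) = -6120*(-232 + 0) = -6120*(-232) = 1419840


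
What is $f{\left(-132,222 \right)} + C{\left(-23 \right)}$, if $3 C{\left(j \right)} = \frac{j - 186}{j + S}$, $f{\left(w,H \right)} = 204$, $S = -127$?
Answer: $\frac{92009}{450} \approx 204.46$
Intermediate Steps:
$C{\left(j \right)} = \frac{-186 + j}{3 \left(-127 + j\right)}$ ($C{\left(j \right)} = \frac{\left(j - 186\right) \frac{1}{j - 127}}{3} = \frac{\left(-186 + j\right) \frac{1}{-127 + j}}{3} = \frac{\frac{1}{-127 + j} \left(-186 + j\right)}{3} = \frac{-186 + j}{3 \left(-127 + j\right)}$)
$f{\left(-132,222 \right)} + C{\left(-23 \right)} = 204 + \frac{-186 - 23}{3 \left(-127 - 23\right)} = 204 + \frac{1}{3} \frac{1}{-150} \left(-209\right) = 204 + \frac{1}{3} \left(- \frac{1}{150}\right) \left(-209\right) = 204 + \frac{209}{450} = \frac{92009}{450}$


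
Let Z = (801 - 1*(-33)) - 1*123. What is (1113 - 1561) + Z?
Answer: 263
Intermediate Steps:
Z = 711 (Z = (801 + 33) - 123 = 834 - 123 = 711)
(1113 - 1561) + Z = (1113 - 1561) + 711 = -448 + 711 = 263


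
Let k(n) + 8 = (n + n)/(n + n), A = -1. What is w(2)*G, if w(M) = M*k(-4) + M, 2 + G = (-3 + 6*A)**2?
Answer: -948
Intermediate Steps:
k(n) = -7 (k(n) = -8 + (n + n)/(n + n) = -8 + (2*n)/((2*n)) = -8 + (2*n)*(1/(2*n)) = -8 + 1 = -7)
G = 79 (G = -2 + (-3 + 6*(-1))**2 = -2 + (-3 - 6)**2 = -2 + (-9)**2 = -2 + 81 = 79)
w(M) = -6*M (w(M) = M*(-7) + M = -7*M + M = -6*M)
w(2)*G = -6*2*79 = -12*79 = -948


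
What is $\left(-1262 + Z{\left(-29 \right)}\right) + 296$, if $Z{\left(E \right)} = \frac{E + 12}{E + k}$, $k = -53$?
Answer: $- \frac{79195}{82} \approx -965.79$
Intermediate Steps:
$Z{\left(E \right)} = \frac{12 + E}{-53 + E}$ ($Z{\left(E \right)} = \frac{E + 12}{E - 53} = \frac{12 + E}{-53 + E}$)
$\left(-1262 + Z{\left(-29 \right)}\right) + 296 = \left(-1262 + \frac{12 - 29}{-53 - 29}\right) + 296 = \left(-1262 + \frac{1}{-82} \left(-17\right)\right) + 296 = \left(-1262 - - \frac{17}{82}\right) + 296 = \left(-1262 + \frac{17}{82}\right) + 296 = - \frac{103467}{82} + 296 = - \frac{79195}{82}$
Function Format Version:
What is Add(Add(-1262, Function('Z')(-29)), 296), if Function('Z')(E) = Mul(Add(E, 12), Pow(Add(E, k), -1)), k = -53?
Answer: Rational(-79195, 82) ≈ -965.79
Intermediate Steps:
Function('Z')(E) = Mul(Pow(Add(-53, E), -1), Add(12, E)) (Function('Z')(E) = Mul(Add(E, 12), Pow(Add(E, -53), -1)) = Mul(Add(12, E), Pow(Add(-53, E), -1)) = Mul(Pow(Add(-53, E), -1), Add(12, E)))
Add(Add(-1262, Function('Z')(-29)), 296) = Add(Add(-1262, Mul(Pow(Add(-53, -29), -1), Add(12, -29))), 296) = Add(Add(-1262, Mul(Pow(-82, -1), -17)), 296) = Add(Add(-1262, Mul(Rational(-1, 82), -17)), 296) = Add(Add(-1262, Rational(17, 82)), 296) = Add(Rational(-103467, 82), 296) = Rational(-79195, 82)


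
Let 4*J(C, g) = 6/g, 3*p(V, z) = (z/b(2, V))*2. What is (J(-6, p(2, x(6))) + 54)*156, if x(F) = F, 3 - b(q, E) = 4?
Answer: 16731/2 ≈ 8365.5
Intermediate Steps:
b(q, E) = -1 (b(q, E) = 3 - 1*4 = 3 - 4 = -1)
p(V, z) = -2*z/3 (p(V, z) = ((z/(-1))*2)/3 = (-z*2)/3 = (-2*z)/3 = -2*z/3)
J(C, g) = 3/(2*g) (J(C, g) = (6/g)/4 = 3/(2*g))
(J(-6, p(2, x(6))) + 54)*156 = (3/(2*((-2/3*6))) + 54)*156 = ((3/2)/(-4) + 54)*156 = ((3/2)*(-1/4) + 54)*156 = (-3/8 + 54)*156 = (429/8)*156 = 16731/2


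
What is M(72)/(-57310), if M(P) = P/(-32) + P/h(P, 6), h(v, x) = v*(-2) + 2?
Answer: 783/16276040 ≈ 4.8108e-5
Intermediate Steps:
h(v, x) = 2 - 2*v (h(v, x) = -2*v + 2 = 2 - 2*v)
M(P) = -P/32 + P/(2 - 2*P) (M(P) = P/(-32) + P/(2 - 2*P) = P*(-1/32) + P/(2 - 2*P) = -P/32 + P/(2 - 2*P))
M(72)/(-57310) = ((1/32)*72*(-15 - 1*72)/(-1 + 72))/(-57310) = ((1/32)*72*(-15 - 72)/71)*(-1/57310) = ((1/32)*72*(1/71)*(-87))*(-1/57310) = -783/284*(-1/57310) = 783/16276040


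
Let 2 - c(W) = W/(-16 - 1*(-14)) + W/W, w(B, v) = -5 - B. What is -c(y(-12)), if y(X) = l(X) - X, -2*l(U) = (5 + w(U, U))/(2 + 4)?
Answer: -13/2 ≈ -6.5000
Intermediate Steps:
l(U) = U/12 (l(U) = -(5 + (-5 - U))/(2*(2 + 4)) = -(-U)/(2*6) = -(-1)*U/12 = U/12)
y(X) = -11*X/12 (y(X) = X/12 - X = -11*X/12)
c(W) = 1 + W/2 (c(W) = 2 - (W/(-16 - 1*(-14)) + W/W) = 2 - (W/(-16 + 14) + 1) = 2 - (W/(-2) + 1) = 2 - (W*(-½) + 1) = 2 - (-W/2 + 1) = 2 - (1 - W/2) = 2 + (-1 + W/2) = 1 + W/2)
-c(y(-12)) = -(1 + (-11/12*(-12))/2) = -(1 + (½)*11) = -(1 + 11/2) = -1*13/2 = -13/2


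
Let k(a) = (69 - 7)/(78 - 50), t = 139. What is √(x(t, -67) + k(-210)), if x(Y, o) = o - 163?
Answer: I*√44646/14 ≈ 15.093*I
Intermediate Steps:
x(Y, o) = -163 + o
k(a) = 31/14 (k(a) = 62/28 = 62*(1/28) = 31/14)
√(x(t, -67) + k(-210)) = √((-163 - 67) + 31/14) = √(-230 + 31/14) = √(-3189/14) = I*√44646/14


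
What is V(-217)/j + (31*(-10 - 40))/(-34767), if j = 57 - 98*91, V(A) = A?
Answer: 21278989/308070387 ≈ 0.069072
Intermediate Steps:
j = -8861 (j = 57 - 8918 = -8861)
V(-217)/j + (31*(-10 - 40))/(-34767) = -217/(-8861) + (31*(-10 - 40))/(-34767) = -217*(-1/8861) + (31*(-50))*(-1/34767) = 217/8861 - 1550*(-1/34767) = 217/8861 + 1550/34767 = 21278989/308070387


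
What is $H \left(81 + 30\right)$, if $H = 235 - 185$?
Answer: $5550$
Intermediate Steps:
$H = 50$
$H \left(81 + 30\right) = 50 \left(81 + 30\right) = 50 \cdot 111 = 5550$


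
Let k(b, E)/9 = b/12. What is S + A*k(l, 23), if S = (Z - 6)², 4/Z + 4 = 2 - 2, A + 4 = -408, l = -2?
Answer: 667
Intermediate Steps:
k(b, E) = 3*b/4 (k(b, E) = 9*(b/12) = 3*b/4)
A = -412 (A = -4 - 408 = -412)
Z = -1 (Z = 4/(-4 + (2 - 2)) = 4/(-4 + 0) = 4/(-4) = 4*(-¼) = -1)
S = 49 (S = (-1 - 6)² = (-7)² = 49)
S + A*k(l, 23) = 49 - 309*(-2) = 49 - 412*(-3/2) = 49 + 618 = 667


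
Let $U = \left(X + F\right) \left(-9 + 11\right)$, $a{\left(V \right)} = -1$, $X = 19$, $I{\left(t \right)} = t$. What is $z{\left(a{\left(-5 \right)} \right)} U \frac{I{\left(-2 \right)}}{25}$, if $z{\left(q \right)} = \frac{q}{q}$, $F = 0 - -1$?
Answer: $- \frac{16}{5} \approx -3.2$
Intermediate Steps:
$F = 1$ ($F = 0 + 1 = 1$)
$z{\left(q \right)} = 1$
$U = 40$ ($U = \left(19 + 1\right) \left(-9 + 11\right) = 20 \cdot 2 = 40$)
$z{\left(a{\left(-5 \right)} \right)} U \frac{I{\left(-2 \right)}}{25} = 1 \cdot 40 \left(- \frac{2}{25}\right) = 40 \left(\left(-2\right) \frac{1}{25}\right) = 40 \left(- \frac{2}{25}\right) = - \frac{16}{5}$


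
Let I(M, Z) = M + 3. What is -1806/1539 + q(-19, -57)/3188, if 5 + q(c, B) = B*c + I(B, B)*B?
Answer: 53213/408861 ≈ 0.13015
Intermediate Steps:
I(M, Z) = 3 + M
q(c, B) = -5 + B*c + B*(3 + B) (q(c, B) = -5 + (B*c + (3 + B)*B) = -5 + (B*c + B*(3 + B)) = -5 + B*c + B*(3 + B))
-1806/1539 + q(-19, -57)/3188 = -1806/1539 + (-5 - 57*(-19) - 57*(3 - 57))/3188 = -1806*1/1539 + (-5 + 1083 - 57*(-54))*(1/3188) = -602/513 + (-5 + 1083 + 3078)*(1/3188) = -602/513 + 4156*(1/3188) = -602/513 + 1039/797 = 53213/408861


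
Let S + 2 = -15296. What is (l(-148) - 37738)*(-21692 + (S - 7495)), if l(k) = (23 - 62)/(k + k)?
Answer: 496915644365/296 ≈ 1.6788e+9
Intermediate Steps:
S = -15298 (S = -2 - 15296 = -15298)
l(k) = -39/(2*k) (l(k) = -39*1/(2*k) = -39/(2*k))
(l(-148) - 37738)*(-21692 + (S - 7495)) = (-39/2/(-148) - 37738)*(-21692 + (-15298 - 7495)) = (-39/2*(-1/148) - 37738)*(-21692 - 22793) = (39/296 - 37738)*(-44485) = -11170409/296*(-44485) = 496915644365/296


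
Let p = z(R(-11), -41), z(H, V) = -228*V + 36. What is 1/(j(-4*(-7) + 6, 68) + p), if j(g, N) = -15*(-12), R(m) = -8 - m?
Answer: 1/9564 ≈ 0.00010456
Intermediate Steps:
z(H, V) = 36 - 228*V
j(g, N) = 180
p = 9384 (p = 36 - 228*(-41) = 36 + 9348 = 9384)
1/(j(-4*(-7) + 6, 68) + p) = 1/(180 + 9384) = 1/9564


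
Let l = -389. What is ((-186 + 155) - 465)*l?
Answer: 192944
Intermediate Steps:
((-186 + 155) - 465)*l = ((-186 + 155) - 465)*(-389) = (-31 - 465)*(-389) = -496*(-389) = 192944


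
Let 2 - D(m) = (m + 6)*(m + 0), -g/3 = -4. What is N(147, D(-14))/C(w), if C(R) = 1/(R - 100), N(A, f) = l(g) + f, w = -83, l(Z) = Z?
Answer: 17934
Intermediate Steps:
g = 12 (g = -3*(-4) = 12)
D(m) = 2 - m*(6 + m) (D(m) = 2 - (m + 6)*(m + 0) = 2 - (6 + m)*m = 2 - m*(6 + m))
N(A, f) = 12 + f
C(R) = 1/(-100 + R)
N(147, D(-14))/C(w) = (12 + (2 - 1*(-14)² - 6*(-14)))/(1/(-100 - 83)) = (12 + (2 - 1*196 + 84))/(1/(-183)) = (12 + (2 - 196 + 84))/(-1/183) = (12 - 110)*(-183) = -98*(-183) = 17934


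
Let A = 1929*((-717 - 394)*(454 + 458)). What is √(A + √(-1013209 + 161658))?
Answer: √(-1954524528 + I*√851551) ≈ 0.e-2 + 44210.0*I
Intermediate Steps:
A = -1954524528 (A = 1929*(-1111*912) = 1929*(-1013232) = -1954524528)
√(A + √(-1013209 + 161658)) = √(-1954524528 + √(-1013209 + 161658)) = √(-1954524528 + √(-851551)) = √(-1954524528 + I*√851551)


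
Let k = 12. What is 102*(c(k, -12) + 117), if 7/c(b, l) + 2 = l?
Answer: 11883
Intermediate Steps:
c(b, l) = 7/(-2 + l)
102*(c(k, -12) + 117) = 102*(7/(-2 - 12) + 117) = 102*(7/(-14) + 117) = 102*(7*(-1/14) + 117) = 102*(-½ + 117) = 102*(233/2) = 11883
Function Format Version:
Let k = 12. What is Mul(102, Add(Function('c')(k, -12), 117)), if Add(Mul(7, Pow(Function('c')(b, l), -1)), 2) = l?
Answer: 11883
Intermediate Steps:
Function('c')(b, l) = Mul(7, Pow(Add(-2, l), -1))
Mul(102, Add(Function('c')(k, -12), 117)) = Mul(102, Add(Mul(7, Pow(Add(-2, -12), -1)), 117)) = Mul(102, Add(Mul(7, Pow(-14, -1)), 117)) = Mul(102, Add(Mul(7, Rational(-1, 14)), 117)) = Mul(102, Add(Rational(-1, 2), 117)) = Mul(102, Rational(233, 2)) = 11883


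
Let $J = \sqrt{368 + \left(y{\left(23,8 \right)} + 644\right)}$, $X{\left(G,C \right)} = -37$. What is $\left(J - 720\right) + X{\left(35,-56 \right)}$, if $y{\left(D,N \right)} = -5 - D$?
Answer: $-757 + 2 \sqrt{246} \approx -725.63$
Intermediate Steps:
$J = 2 \sqrt{246}$ ($J = \sqrt{368 + \left(\left(-5 - 23\right) + 644\right)} = \sqrt{368 + \left(-28 + 644\right)} = \sqrt{368 + 616} = \sqrt{984} = 2 \sqrt{246} \approx 31.369$)
$\left(J - 720\right) + X{\left(35,-56 \right)} = \left(2 \sqrt{246} - 720\right) - 37 = \left(-720 + 2 \sqrt{246}\right) - 37 = -757 + 2 \sqrt{246}$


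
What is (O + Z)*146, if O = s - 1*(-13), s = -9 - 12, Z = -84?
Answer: -13432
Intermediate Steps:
s = -21
O = -8 (O = -21 - 1*(-13) = -21 + 13 = -8)
(O + Z)*146 = (-8 - 84)*146 = -92*146 = -13432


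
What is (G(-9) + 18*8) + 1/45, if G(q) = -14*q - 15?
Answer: 11476/45 ≈ 255.02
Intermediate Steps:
G(q) = -15 - 14*q
(G(-9) + 18*8) + 1/45 = ((-15 - 14*(-9)) + 18*8) + 1/45 = ((-15 + 126) + 144) + 1/45 = (111 + 144) + 1/45 = 255 + 1/45 = 11476/45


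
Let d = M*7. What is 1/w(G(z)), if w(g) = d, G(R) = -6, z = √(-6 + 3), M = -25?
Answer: -1/175 ≈ -0.0057143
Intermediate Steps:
z = I*√3 (z = √(-3) = I*√3 ≈ 1.732*I)
d = -175 (d = -25*7 = -175)
w(g) = -175
1/w(G(z)) = 1/(-175) = -1/175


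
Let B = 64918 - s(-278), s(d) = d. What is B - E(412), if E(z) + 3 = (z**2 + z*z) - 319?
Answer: -273970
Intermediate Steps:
E(z) = -322 + 2*z**2 (E(z) = -3 + ((z**2 + z*z) - 319) = -3 + ((z**2 + z**2) - 319) = -3 + (2*z**2 - 319) = -3 + (-319 + 2*z**2) = -322 + 2*z**2)
B = 65196 (B = 64918 - 1*(-278) = 64918 + 278 = 65196)
B - E(412) = 65196 - (-322 + 2*412**2) = 65196 - (-322 + 2*169744) = 65196 - (-322 + 339488) = 65196 - 1*339166 = 65196 - 339166 = -273970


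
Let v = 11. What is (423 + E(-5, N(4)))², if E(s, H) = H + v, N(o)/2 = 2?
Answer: 191844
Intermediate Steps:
N(o) = 4 (N(o) = 2*2 = 4)
E(s, H) = 11 + H (E(s, H) = H + 11 = 11 + H)
(423 + E(-5, N(4)))² = (423 + (11 + 4))² = (423 + 15)² = 438² = 191844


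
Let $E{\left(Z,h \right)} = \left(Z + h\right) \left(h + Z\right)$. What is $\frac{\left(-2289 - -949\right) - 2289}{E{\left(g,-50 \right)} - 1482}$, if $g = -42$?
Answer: $- \frac{3629}{6982} \approx -0.51976$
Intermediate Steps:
$E{\left(Z,h \right)} = \left(Z + h\right)^{2}$ ($E{\left(Z,h \right)} = \left(Z + h\right) \left(Z + h\right) = \left(Z + h\right)^{2}$)
$\frac{\left(-2289 - -949\right) - 2289}{E{\left(g,-50 \right)} - 1482} = \frac{\left(-2289 - -949\right) - 2289}{\left(-42 - 50\right)^{2} - 1482} = \frac{\left(-2289 + 949\right) - 2289}{\left(-92\right)^{2} - 1482} = \frac{-1340 - 2289}{8464 - 1482} = - \frac{3629}{6982}$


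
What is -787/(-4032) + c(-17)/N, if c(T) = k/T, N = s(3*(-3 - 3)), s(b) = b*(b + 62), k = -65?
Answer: 47843/251328 ≈ 0.19036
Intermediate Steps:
s(b) = b*(62 + b)
N = -792 (N = (3*(-3 - 3))*(62 + 3*(-3 - 3)) = (3*(-6))*(62 + 3*(-6)) = -18*(62 - 18) = -18*44 = -792)
c(T) = -65/T
-787/(-4032) + c(-17)/N = -787/(-4032) - 65/(-17)/(-792) = -787*(-1/4032) - 65*(-1/17)*(-1/792) = 787/4032 + (65/17)*(-1/792) = 787/4032 - 65/13464 = 47843/251328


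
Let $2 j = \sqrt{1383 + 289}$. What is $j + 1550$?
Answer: $1550 + \sqrt{418} \approx 1570.4$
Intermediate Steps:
$j = \sqrt{418}$ ($j = \frac{\sqrt{1383 + 289}}{2} = \frac{\sqrt{1672}}{2} = \frac{2 \sqrt{418}}{2} = \sqrt{418} \approx 20.445$)
$j + 1550 = \sqrt{418} + 1550 = 1550 + \sqrt{418}$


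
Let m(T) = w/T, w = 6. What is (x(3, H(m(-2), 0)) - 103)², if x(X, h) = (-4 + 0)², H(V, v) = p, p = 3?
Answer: 7569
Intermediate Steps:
m(T) = 6/T
H(V, v) = 3
x(X, h) = 16 (x(X, h) = (-4)² = 16)
(x(3, H(m(-2), 0)) - 103)² = (16 - 103)² = (-87)² = 7569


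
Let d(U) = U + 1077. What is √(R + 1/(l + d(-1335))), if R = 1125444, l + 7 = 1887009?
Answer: √1001589709806762182/943372 ≈ 1060.9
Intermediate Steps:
d(U) = 1077 + U
l = 1887002 (l = -7 + 1887009 = 1887002)
√(R + 1/(l + d(-1335))) = √(1125444 + 1/(1887002 + (1077 - 1335))) = √(1125444 + 1/(1887002 - 258)) = √(1125444 + 1/1886744) = √(2123424714337/1886744) = √1001589709806762182/943372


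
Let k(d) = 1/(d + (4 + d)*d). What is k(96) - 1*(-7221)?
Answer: 70014817/9696 ≈ 7221.0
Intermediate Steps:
k(d) = 1/(d + d*(4 + d))
k(96) - 1*(-7221) = 1/(96*(5 + 96)) - 1*(-7221) = (1/96)/101 + 7221 = (1/96)*(1/101) + 7221 = 1/9696 + 7221 = 70014817/9696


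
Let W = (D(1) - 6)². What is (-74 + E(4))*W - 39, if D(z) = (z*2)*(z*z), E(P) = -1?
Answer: -1239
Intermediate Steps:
D(z) = 2*z³ (D(z) = (2*z)*z² = 2*z³)
W = 16 (W = (2*1³ - 6)² = (2*1 - 6)² = (2 - 6)² = (-4)² = 16)
(-74 + E(4))*W - 39 = (-74 - 1)*16 - 39 = -75*16 - 39 = -1200 - 39 = -1239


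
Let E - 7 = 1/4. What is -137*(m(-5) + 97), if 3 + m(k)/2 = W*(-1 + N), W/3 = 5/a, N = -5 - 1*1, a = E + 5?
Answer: -70829/7 ≈ -10118.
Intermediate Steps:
E = 29/4 (E = 7 + 1/4 = 7 + 1*(¼) = 7 + ¼ = 29/4 ≈ 7.2500)
a = 49/4 (a = 29/4 + 5 = 49/4 ≈ 12.250)
N = -6 (N = -5 - 1 = -6)
W = 60/49 (W = 3*(5/(49/4)) = 3*(5*(4/49)) = 3*(20/49) = 60/49 ≈ 1.2245)
m(k) = -162/7 (m(k) = -6 + 2*(60*(-1 - 6)/49) = -6 + 2*((60/49)*(-7)) = -6 + 2*(-60/7) = -6 - 120/7 = -162/7)
-137*(m(-5) + 97) = -137*(-162/7 + 97) = -137*517/7 = -70829/7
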